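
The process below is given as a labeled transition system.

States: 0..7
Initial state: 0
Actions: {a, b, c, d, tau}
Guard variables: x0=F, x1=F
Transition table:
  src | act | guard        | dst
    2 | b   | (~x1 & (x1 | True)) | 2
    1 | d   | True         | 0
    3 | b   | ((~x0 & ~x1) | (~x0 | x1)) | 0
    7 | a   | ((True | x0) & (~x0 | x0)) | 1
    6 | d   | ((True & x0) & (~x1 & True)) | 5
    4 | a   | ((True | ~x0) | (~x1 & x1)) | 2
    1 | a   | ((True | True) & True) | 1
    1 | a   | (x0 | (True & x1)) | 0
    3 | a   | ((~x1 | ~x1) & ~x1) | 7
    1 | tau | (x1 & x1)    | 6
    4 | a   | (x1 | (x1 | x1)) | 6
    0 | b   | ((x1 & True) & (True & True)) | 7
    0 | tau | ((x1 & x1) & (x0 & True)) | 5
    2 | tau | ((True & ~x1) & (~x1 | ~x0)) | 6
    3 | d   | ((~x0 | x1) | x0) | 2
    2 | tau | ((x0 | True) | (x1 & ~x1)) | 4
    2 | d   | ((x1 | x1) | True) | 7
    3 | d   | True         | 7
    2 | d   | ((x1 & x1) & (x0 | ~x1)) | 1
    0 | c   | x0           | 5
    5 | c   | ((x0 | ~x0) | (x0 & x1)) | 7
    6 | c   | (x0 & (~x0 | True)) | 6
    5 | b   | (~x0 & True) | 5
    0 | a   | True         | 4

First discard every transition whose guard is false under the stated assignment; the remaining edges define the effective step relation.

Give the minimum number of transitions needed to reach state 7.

Layered search for 7:
  depth 0: {0}
  depth 1: {4}
  depth 2: {2}
  depth 3: {6,7}
depth(7)=3, e.g. a·a·d

Answer: 3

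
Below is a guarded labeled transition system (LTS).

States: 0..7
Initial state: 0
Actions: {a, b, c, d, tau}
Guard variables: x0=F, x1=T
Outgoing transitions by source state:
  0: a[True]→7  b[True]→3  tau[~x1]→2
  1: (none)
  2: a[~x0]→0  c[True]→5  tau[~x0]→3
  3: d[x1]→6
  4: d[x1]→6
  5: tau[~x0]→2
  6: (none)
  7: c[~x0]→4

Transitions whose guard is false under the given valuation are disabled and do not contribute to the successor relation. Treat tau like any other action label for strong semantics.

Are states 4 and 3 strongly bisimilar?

Bisimulation quotient by refinement:
  round 0: {{0,1,2,3,4,5,6,7}}
  round 1: {{0},{1,6},{2},{3,4},{5},{7}}
stable after 2 split(s): 6 block(s)
[4]={3,4}  [3]={3,4}

Answer: BISIMILAR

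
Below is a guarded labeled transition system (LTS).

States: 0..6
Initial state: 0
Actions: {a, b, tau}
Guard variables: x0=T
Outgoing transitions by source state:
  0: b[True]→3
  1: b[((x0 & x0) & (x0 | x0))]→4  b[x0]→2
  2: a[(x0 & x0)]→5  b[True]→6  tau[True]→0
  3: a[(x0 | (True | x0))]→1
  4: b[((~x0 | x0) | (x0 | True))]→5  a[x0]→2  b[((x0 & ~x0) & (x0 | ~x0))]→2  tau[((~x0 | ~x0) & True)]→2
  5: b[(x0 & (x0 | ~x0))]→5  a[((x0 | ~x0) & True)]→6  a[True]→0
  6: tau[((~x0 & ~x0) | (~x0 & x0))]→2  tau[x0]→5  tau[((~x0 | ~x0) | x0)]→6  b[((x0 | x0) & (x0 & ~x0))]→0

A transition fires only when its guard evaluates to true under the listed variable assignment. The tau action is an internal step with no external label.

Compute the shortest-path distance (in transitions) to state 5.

Breadth-first toward 5:
  L0 = {0}
  L1 = {3}
  L2 = {1}
  L3 = {2,4}
  L4 = {5,6}
5 enters at depth 4; path b·a·b·a

Answer: 4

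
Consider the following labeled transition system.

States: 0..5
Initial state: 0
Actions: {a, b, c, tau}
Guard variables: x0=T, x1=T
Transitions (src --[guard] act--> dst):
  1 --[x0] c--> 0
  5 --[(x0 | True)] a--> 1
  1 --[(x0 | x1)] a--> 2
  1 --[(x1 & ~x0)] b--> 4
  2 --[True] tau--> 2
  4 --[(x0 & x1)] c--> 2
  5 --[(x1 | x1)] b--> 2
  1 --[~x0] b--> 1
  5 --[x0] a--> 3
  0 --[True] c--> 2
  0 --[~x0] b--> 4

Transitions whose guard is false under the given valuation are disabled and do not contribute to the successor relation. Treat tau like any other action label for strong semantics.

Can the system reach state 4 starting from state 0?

Answer: UNREACHABLE

Analysis:
8 transition(s) survive guard evaluation.
L0 = {0}
L1 = {2}  now seen {0,2}
Reachable = {0,2}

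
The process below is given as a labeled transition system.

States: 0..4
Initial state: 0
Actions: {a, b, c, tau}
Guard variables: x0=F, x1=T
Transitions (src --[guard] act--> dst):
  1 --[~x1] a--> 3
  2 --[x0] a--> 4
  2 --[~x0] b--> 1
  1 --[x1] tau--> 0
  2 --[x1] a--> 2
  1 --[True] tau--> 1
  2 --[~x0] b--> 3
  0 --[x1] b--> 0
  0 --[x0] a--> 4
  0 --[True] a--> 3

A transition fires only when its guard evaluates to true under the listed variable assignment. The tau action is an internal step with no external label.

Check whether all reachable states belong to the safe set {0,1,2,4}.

Allowed set {0,1,2,4}
R = {0,3}
  0: safe
  3: VIOLATES
reach 3 via a — violates

Answer: INVARIANT VIOLATED at state 3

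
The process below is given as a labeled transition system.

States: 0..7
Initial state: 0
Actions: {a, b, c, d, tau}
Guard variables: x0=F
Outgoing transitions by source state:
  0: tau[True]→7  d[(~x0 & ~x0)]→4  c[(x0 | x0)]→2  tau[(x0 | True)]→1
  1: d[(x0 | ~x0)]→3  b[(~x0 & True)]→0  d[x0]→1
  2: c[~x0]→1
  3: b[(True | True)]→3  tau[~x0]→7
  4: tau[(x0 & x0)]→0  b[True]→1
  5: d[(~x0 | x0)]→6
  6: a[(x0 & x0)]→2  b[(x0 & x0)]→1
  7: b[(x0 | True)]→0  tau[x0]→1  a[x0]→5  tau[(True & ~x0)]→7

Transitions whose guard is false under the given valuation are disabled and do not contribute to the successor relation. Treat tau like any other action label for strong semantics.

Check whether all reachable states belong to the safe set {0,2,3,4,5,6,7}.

Answer: INVARIANT VIOLATED at state 1

Working:
Allowed set {0,2,3,4,5,6,7}
Reach set: {0,1,3,4,7}
  0: ok
  1: VIOLATES
  3: ok
  4: ok
  7: ok
counterexample path to 1: tau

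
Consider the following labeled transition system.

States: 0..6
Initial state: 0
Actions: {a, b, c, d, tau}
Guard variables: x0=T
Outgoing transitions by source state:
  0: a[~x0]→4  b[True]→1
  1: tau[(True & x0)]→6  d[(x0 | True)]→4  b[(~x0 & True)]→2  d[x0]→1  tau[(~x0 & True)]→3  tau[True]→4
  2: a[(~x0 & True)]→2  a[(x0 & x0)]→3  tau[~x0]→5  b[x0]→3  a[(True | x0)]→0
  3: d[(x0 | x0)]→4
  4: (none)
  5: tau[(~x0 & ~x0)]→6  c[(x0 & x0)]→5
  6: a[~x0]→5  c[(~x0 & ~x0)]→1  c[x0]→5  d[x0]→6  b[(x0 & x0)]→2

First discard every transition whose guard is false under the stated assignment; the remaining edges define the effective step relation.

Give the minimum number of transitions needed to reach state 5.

Breadth-first toward 5:
  L0 = {0}
  L1 = {1}
  L2 = {4,6}
  L3 = {2,5}
depth(5)=3, e.g. b·tau·c

Answer: 3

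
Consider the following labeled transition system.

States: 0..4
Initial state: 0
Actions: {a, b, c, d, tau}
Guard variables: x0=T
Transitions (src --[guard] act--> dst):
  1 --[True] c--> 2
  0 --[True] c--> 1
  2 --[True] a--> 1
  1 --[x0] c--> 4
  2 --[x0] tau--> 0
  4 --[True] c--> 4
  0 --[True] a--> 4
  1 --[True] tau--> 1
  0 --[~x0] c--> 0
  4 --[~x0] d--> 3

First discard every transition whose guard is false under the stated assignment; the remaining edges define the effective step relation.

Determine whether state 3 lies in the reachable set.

8 transition(s) survive guard evaluation.
depth 0: {0}
depth 1: {1,4}  cumulative {0,1,4}
depth 2: {2}  cumulative {0,1,2,4}
Reach set: {0,1,2,4}

Answer: UNREACHABLE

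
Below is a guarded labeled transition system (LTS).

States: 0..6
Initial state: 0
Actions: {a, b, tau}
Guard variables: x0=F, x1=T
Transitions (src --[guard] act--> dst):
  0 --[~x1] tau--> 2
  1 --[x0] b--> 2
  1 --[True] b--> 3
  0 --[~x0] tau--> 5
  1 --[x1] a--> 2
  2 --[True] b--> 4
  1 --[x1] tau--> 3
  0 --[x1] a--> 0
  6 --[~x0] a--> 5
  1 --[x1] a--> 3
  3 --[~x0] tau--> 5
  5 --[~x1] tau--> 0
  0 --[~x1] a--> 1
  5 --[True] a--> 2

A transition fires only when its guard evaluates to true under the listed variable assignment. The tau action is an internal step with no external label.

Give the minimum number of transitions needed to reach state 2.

BFS to 2:
  depth 0: {0}
  depth 1: {5}
  depth 2: {2}
first hit 2 at d=2 via tau·a

Answer: 2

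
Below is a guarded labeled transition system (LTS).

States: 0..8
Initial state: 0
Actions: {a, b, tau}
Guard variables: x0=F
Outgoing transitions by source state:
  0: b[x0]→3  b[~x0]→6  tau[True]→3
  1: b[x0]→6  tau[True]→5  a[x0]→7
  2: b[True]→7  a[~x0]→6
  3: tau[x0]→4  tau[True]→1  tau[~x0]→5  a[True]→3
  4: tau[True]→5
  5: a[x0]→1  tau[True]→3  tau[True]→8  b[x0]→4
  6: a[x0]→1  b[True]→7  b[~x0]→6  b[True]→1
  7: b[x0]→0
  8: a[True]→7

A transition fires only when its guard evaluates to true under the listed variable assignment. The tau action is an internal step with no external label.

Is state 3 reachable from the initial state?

Guard filter leaves 15 enabled edge(s).
depth 0: {0}
depth 1: {3,6}  cumulative {0,3,6}
depth 2: {1,5,7}  cumulative {0,1,3,5,6,7}
depth 3: {8}  cumulative {0,1,3,5,6,7,8}
R = {0,1,3,5,6,7,8}
witness 3: tau

Answer: REACHABLE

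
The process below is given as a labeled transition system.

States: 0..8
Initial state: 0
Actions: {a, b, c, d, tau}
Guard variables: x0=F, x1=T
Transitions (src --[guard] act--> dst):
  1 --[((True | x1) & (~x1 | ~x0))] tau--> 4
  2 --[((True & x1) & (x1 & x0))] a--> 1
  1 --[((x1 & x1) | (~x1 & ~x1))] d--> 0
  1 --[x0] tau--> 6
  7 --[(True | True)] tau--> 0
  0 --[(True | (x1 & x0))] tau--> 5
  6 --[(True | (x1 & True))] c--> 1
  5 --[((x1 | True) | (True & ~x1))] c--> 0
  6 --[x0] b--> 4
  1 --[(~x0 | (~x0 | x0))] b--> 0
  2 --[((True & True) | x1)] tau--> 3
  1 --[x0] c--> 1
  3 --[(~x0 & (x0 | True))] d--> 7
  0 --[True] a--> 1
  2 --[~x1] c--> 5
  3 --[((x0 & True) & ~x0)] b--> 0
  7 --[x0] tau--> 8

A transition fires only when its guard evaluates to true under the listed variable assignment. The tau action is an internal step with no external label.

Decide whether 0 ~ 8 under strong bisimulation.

Refine partition for ~:
  π0 = {{0,1,2,3,4,5,6,7,8}}
  π1 = {{0},{1},{2,7},{3},{4,8},{5,6}}
  π2 = {{0},{1},{2},{3},{4,8},{5},{6},{7}}
stable after 3 split(s): 8 block(s)
0∈{0}, 8∈{4,8}

Answer: NOT BISIMILAR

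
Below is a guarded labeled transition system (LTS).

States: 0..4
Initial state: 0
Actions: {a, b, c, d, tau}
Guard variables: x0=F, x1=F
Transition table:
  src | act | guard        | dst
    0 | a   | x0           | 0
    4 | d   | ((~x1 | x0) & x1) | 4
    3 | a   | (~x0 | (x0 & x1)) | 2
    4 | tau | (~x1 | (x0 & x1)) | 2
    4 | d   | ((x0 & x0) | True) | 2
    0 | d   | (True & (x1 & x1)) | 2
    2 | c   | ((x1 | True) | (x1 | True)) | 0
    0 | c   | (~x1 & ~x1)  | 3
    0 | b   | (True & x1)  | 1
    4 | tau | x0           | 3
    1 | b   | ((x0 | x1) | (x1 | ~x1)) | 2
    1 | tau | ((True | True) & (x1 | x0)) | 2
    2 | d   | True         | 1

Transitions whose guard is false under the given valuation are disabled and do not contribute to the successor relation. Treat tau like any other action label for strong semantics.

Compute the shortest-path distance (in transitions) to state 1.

Answer: 3

Trace:
BFS to 1:
  L0 = {0}
  L1 = {3}
  L2 = {2}
  L3 = {1}
depth(1)=3, e.g. c·a·d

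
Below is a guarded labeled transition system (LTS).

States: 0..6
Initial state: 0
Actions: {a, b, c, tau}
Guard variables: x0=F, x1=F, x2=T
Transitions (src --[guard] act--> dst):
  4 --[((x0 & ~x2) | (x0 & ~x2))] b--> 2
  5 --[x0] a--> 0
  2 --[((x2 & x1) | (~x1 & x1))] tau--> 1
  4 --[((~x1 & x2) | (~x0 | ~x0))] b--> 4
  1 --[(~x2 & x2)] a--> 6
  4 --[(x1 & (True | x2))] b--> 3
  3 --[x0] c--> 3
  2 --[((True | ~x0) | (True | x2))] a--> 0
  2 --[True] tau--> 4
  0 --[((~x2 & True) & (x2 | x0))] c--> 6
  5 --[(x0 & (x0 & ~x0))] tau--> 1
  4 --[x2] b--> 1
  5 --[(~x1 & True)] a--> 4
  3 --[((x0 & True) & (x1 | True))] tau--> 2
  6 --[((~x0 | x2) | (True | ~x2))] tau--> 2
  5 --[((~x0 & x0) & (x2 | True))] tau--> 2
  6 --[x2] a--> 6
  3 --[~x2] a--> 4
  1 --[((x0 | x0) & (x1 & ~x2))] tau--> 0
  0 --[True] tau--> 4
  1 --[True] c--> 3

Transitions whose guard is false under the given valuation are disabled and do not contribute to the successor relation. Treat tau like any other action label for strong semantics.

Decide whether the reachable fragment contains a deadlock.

Reachable = {0,1,3,4}
  0: tau→4  [1 out]
  1: c→3  [1 out]
  3: ∅  [no exit]
  4: b→1  b→4  [2 out]
trace reaching 3: tau·b·c

Answer: DEADLOCK at state 3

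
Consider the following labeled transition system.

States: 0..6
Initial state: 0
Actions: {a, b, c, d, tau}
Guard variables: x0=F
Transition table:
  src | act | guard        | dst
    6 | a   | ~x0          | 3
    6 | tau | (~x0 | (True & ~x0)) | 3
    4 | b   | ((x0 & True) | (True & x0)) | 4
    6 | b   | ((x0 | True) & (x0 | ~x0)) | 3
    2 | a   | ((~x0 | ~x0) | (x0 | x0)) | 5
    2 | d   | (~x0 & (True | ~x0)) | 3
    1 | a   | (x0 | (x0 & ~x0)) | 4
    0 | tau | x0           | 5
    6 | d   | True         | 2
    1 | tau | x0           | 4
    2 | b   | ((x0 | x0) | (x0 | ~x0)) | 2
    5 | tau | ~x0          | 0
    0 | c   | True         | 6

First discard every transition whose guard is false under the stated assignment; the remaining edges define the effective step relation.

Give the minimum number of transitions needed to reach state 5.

Answer: 3

Analysis:
Breadth-first toward 5:
  Layer 0: {0}
  Layer 1: {6}
  Layer 2: {2,3}
  Layer 3: {5}
first hit 5 at d=3 via c·d·a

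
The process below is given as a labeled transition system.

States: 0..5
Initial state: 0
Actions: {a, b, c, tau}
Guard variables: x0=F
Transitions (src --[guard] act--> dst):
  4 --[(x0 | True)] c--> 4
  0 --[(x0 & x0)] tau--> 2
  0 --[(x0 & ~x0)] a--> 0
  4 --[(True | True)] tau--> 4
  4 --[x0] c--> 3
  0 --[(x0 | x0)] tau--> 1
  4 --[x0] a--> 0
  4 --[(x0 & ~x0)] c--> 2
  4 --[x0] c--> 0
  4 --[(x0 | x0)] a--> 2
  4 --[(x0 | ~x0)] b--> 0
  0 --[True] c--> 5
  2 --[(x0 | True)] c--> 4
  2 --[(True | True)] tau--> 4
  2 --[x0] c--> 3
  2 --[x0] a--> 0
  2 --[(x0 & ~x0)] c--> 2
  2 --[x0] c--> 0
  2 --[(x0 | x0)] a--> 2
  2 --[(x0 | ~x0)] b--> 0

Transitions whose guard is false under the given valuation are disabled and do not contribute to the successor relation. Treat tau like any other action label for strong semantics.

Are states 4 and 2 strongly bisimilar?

Answer: BISIMILAR

Working:
Refine partition for ~:
  π0 = {{0,1,2,3,4,5}}
  π1 = {{0},{1,3,5},{2,4}}
Fixed point at round 2; 3 class(es).
[4]={2,4}  [2]={2,4}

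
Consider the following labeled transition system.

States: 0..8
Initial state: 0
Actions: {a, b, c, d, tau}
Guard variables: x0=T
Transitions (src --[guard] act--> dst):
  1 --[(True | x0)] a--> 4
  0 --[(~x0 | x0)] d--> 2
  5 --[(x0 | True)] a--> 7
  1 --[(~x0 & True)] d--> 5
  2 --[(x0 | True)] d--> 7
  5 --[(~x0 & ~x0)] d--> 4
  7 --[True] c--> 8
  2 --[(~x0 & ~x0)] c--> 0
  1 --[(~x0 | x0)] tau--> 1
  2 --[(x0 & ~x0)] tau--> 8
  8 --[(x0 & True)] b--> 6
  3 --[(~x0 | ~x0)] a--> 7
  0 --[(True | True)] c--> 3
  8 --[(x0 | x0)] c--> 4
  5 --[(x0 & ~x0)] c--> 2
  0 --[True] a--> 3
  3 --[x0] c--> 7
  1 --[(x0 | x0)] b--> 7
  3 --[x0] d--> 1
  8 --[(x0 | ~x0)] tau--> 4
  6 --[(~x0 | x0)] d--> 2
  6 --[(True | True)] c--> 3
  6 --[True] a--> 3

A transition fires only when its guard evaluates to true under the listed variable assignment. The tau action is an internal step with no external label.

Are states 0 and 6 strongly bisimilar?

Answer: BISIMILAR

Trace:
Refine partition for ~:
  round 0: {{0,1,2,3,4,5,6,7,8}}
  round 1: {{0,6},{1},{2},{3},{4},{5},{7},{8}}
Fixed point at round 2; 8 class(es).
0∈{0,6}, 6∈{0,6}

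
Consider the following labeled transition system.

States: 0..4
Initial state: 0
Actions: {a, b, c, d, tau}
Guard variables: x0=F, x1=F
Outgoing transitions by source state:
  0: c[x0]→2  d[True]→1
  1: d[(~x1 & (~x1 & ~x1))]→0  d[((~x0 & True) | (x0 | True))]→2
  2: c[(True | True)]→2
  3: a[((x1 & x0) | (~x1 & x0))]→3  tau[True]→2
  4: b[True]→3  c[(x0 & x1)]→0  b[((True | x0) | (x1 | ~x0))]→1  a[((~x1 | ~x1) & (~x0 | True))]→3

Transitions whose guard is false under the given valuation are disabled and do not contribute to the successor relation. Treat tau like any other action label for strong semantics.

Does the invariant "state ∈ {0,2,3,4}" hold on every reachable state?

Safe = {0,2,3,4}
Reach set: {0,1,2}
  0: ✓
  1: VIOLATES
  2: ✓
reach 1 via d — violates

Answer: INVARIANT VIOLATED at state 1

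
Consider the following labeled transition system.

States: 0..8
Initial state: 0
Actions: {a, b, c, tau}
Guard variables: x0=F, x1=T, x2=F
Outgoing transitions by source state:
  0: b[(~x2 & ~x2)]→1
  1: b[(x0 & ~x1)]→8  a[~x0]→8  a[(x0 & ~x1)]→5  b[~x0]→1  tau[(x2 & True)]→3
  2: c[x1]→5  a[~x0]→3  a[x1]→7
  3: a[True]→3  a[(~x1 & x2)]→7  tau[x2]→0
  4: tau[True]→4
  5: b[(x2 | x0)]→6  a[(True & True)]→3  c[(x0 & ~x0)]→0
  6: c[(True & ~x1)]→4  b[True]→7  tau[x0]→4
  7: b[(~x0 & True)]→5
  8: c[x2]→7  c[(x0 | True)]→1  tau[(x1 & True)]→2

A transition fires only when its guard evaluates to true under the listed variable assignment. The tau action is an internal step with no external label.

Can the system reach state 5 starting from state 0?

Answer: REACHABLE

Analysis:
Guard filter leaves 13 enabled edge(s).
depth 0: {0}
depth 1: {1}  cumulative {0,1}
depth 2: {8}  cumulative {0,1,8}
depth 3: {2}  cumulative {0,1,2,8}
depth 4: {3,5,7}  cumulative {0,1,2,3,5,7,8}
R = {0,1,2,3,5,7,8}
witness 5: b·a·tau·c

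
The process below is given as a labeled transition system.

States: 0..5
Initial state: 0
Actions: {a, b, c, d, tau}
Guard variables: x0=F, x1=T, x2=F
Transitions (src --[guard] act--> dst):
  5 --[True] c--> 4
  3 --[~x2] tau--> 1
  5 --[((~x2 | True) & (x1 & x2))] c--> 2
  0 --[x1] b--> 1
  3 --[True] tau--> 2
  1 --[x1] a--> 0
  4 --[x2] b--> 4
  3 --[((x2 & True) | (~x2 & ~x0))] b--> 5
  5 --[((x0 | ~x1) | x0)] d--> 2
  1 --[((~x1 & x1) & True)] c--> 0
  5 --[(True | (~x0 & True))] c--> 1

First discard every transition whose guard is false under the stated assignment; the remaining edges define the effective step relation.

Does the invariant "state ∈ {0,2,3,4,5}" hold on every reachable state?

Safe = {0,2,3,4,5}
Reachable = {0,1}
  0: ok
  1: VIOLATES
witness against invariant: b → 1

Answer: INVARIANT VIOLATED at state 1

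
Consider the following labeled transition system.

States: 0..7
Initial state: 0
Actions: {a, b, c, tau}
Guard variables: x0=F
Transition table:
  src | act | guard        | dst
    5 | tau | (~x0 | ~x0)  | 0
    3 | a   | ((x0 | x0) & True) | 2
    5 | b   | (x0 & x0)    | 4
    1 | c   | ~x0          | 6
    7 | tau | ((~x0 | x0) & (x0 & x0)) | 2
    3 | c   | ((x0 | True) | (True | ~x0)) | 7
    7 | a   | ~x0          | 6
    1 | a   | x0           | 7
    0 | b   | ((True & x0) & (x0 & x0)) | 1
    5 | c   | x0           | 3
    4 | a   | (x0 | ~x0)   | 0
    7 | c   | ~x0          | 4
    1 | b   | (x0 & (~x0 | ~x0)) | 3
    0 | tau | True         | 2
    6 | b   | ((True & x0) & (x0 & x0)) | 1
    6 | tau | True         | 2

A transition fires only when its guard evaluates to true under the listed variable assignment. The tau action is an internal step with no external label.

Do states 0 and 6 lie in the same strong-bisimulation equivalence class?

Answer: BISIMILAR

Analysis:
Bisimulation quotient by refinement:
  π0 = {{0,1,2,3,4,5,6,7}}
  π1 = {{0,5,6},{1,3},{2},{4},{7}}
  π2 = {{0,6},{1},{2},{3},{4},{5},{7}}
stable after 3 split(s): 7 block(s)
[0]={0,6}  [6]={0,6}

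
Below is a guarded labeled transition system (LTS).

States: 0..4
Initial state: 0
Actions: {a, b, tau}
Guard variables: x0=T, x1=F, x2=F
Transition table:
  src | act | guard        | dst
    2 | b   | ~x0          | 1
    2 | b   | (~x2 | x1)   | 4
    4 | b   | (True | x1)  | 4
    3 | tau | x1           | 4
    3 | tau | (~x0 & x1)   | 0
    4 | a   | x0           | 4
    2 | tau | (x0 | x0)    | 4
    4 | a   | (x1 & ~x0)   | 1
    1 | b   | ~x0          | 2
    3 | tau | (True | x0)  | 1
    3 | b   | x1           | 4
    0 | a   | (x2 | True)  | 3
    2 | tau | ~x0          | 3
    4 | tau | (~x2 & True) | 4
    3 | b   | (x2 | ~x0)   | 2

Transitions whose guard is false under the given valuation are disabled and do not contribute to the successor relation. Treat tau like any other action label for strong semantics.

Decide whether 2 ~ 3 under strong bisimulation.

Answer: NOT BISIMILAR

Analysis:
Bisimulation quotient by refinement:
  π0 = {{0,1,2,3,4}}
  π1 = {{0},{1},{2},{3},{4}}
Fixed point at round 2; 5 class(es).
class of 2: {2}; class of 3: {3}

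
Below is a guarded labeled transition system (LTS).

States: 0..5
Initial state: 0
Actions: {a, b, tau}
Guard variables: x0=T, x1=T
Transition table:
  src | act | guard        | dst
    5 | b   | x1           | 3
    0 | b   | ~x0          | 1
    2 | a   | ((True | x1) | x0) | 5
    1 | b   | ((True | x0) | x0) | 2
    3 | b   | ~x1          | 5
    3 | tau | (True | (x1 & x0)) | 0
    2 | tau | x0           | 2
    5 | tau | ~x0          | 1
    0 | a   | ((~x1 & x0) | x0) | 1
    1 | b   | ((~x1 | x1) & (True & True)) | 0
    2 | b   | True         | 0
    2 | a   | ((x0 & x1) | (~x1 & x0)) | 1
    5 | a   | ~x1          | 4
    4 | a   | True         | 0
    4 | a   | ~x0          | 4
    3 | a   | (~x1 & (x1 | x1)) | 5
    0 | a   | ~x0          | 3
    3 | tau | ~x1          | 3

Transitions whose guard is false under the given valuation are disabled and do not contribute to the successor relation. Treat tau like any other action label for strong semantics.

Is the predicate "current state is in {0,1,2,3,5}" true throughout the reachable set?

Answer: INVARIANT HOLDS

Working:
Allowed set {0,1,2,3,5}
R = {0,1,2,3,5}
  0: ok
  1: ok
  2: ok
  3: ok
  5: ok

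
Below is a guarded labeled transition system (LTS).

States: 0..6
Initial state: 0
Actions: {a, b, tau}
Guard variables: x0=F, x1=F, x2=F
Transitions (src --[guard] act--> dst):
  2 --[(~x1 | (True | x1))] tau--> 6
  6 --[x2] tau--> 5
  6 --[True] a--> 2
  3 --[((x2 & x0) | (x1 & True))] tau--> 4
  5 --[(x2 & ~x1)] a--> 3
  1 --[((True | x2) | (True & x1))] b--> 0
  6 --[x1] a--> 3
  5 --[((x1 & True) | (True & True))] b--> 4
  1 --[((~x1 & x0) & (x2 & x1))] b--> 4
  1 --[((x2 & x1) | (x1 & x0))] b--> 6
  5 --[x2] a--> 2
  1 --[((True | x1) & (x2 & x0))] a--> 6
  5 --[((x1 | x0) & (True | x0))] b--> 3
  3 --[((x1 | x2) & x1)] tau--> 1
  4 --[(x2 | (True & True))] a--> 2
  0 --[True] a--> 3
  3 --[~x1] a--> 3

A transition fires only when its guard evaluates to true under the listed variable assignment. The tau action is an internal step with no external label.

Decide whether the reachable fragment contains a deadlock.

Answer: DEADLOCK-FREE

Working:
Reachable = {0,3}
  0: a→3  [1 out]
  3: a→3  [1 out]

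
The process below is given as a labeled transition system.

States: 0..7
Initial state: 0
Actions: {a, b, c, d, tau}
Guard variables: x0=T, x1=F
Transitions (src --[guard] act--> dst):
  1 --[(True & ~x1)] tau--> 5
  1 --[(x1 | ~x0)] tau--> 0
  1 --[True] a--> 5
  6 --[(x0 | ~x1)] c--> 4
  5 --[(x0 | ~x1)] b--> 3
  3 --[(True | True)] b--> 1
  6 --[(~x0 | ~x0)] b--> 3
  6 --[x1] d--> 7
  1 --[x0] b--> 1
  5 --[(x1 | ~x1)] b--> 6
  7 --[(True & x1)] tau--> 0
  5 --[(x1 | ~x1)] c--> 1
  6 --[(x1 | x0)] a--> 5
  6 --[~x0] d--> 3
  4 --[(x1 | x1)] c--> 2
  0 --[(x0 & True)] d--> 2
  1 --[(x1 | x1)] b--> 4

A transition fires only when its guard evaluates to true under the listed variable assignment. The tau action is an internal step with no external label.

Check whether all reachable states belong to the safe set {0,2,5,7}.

Answer: INVARIANT HOLDS

Working:
Allowed set {0,2,5,7}
Reach set: {0,2}
  0: ✓
  2: ✓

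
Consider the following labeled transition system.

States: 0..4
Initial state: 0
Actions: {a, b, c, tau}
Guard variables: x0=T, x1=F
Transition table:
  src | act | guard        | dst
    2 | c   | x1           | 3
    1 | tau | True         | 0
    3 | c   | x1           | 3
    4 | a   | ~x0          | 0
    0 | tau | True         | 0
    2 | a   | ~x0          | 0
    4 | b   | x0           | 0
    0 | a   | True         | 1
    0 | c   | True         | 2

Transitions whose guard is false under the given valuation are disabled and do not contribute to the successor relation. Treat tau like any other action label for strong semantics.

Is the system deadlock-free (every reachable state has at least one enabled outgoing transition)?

Reach set: {0,1,2}
  0: a→1  c→2  tau→0  [3 exit(s)]
  1: tau→0  [1 exit(s)]
  2: ∅  [no exit]
witness 2: c

Answer: DEADLOCK at state 2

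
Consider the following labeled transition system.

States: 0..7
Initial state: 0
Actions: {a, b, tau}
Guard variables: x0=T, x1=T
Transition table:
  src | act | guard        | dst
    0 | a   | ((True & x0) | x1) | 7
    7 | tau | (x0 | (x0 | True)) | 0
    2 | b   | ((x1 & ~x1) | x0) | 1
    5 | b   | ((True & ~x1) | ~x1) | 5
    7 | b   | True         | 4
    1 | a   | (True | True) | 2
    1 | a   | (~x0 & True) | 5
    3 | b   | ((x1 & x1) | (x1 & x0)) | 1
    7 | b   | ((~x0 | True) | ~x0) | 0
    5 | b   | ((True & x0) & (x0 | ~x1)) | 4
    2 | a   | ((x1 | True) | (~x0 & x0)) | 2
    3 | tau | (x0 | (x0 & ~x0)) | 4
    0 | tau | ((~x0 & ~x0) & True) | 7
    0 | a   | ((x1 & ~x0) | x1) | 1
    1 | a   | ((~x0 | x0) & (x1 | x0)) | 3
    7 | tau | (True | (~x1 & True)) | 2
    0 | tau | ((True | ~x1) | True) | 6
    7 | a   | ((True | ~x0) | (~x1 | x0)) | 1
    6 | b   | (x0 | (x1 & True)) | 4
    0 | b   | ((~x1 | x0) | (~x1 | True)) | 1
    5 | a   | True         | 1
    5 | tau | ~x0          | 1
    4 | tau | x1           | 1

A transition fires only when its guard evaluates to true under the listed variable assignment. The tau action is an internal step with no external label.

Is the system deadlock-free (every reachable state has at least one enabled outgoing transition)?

R = {0,1,2,3,4,6,7}
  0: a→1  a→7  b→1  tau→6  [4 out]
  1: a→2  a→3  [2 out]
  2: a→2  b→1  [2 out]
  3: b→1  tau→4  [2 out]
  4: tau→1  [1 out]
  6: b→4  [1 out]
  7: a→1  b→0  b→4  tau→0  tau→2  [5 out]

Answer: DEADLOCK-FREE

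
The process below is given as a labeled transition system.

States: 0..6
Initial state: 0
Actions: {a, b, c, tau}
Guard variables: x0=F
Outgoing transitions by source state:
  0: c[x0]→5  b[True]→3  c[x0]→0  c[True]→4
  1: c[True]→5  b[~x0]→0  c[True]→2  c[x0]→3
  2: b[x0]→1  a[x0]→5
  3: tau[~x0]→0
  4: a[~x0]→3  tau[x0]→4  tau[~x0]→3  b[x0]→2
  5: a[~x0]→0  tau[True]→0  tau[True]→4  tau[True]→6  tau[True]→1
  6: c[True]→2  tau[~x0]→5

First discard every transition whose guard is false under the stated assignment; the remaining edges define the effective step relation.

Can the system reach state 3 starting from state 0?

15 transition(s) survive guard evaluation.
depth 0: {0}
depth 1: {3,4}  now seen {0,3,4}
R = {0,3,4}
trace reaching 3: b

Answer: REACHABLE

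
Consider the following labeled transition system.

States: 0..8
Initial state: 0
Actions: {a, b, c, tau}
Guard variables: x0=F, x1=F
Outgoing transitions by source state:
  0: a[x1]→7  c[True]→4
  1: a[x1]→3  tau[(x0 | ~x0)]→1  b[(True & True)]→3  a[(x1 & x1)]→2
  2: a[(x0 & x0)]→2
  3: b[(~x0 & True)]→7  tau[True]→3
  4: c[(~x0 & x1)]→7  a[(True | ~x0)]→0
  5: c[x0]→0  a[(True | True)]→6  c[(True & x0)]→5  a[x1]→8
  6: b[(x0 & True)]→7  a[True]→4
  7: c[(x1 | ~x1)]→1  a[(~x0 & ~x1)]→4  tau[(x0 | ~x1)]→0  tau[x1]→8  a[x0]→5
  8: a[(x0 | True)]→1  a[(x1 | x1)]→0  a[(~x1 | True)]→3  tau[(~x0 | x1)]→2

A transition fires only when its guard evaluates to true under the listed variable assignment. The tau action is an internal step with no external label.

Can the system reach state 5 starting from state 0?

14 transition(s) survive guard evaluation.
L0 = {0}
L1 = {4}  now seen {0,4}
Reachable = {0,4}

Answer: UNREACHABLE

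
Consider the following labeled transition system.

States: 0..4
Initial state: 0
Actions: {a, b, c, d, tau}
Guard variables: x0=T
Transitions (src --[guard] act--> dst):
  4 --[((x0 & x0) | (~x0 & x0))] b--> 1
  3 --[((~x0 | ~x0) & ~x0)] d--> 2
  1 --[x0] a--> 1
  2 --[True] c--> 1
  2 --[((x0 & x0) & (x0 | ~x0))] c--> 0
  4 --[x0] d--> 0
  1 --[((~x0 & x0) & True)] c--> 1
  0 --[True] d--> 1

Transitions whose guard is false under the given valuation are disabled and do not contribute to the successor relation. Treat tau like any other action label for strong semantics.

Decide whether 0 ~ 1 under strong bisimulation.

Answer: NOT BISIMILAR

Working:
Compute ~ classes (split until stable):
  P[0] = {{0,1,2,3,4}}
  P[1] = {{0},{1},{2},{3},{4}}
stable after 2 split(s): 5 block(s)
0∈{0}, 1∈{1}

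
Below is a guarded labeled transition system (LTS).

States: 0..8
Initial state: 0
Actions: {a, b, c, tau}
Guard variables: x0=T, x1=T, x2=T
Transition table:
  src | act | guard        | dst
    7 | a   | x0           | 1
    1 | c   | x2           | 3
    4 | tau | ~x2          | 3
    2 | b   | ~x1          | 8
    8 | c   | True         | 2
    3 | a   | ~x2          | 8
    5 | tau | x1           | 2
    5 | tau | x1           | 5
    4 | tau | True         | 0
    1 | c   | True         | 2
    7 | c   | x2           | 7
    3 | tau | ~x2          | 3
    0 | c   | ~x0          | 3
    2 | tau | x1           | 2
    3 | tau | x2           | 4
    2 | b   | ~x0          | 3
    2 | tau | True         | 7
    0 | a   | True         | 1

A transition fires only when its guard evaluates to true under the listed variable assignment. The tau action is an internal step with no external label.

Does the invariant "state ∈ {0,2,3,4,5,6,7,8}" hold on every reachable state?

Answer: INVARIANT VIOLATED at state 1

Analysis:
Allowed set {0,2,3,4,5,6,7,8}
Reachable = {0,1,2,3,4,7}
  0: ✓
  1: outside
  2: ✓
  3: ✓
  4: ✓
  7: ✓
counterexample path to 1: a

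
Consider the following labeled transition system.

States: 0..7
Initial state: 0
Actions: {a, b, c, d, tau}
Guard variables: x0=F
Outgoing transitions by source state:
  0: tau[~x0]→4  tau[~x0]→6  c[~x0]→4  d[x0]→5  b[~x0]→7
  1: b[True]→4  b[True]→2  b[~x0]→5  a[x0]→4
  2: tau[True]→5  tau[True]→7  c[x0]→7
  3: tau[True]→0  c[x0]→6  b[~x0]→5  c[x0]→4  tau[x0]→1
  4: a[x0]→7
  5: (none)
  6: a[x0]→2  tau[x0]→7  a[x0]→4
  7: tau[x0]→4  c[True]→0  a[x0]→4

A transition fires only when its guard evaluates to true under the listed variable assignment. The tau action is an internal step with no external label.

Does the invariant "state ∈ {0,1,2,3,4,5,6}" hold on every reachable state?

Allowed set {0,1,2,3,4,5,6}
R = {0,4,6,7}
  0: ok
  4: ok
  6: ok
  7: ✗ unsafe
witness against invariant: b → 7

Answer: INVARIANT VIOLATED at state 7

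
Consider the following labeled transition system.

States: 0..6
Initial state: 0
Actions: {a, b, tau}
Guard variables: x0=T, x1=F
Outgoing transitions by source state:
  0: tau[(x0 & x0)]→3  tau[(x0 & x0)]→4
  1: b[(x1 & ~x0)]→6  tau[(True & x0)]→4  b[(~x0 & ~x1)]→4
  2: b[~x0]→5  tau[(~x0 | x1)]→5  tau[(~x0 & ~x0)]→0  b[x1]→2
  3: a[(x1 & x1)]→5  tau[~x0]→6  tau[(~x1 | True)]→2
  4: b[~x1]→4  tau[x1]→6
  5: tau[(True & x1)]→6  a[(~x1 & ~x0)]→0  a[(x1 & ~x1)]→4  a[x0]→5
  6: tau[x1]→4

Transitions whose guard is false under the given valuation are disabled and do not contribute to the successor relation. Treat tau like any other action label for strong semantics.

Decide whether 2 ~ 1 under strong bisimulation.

Refine partition for ~:
  P[0] = {{0,1,2,3,4,5,6}}
  P[1] = {{0,1,3},{2,6},{4},{5}}
  P[2] = {{0},{1},{2,6},{3},{4},{5}}
6 equivalence class(es) (converged in 3)
class of 2: {2,6}; class of 1: {1}

Answer: NOT BISIMILAR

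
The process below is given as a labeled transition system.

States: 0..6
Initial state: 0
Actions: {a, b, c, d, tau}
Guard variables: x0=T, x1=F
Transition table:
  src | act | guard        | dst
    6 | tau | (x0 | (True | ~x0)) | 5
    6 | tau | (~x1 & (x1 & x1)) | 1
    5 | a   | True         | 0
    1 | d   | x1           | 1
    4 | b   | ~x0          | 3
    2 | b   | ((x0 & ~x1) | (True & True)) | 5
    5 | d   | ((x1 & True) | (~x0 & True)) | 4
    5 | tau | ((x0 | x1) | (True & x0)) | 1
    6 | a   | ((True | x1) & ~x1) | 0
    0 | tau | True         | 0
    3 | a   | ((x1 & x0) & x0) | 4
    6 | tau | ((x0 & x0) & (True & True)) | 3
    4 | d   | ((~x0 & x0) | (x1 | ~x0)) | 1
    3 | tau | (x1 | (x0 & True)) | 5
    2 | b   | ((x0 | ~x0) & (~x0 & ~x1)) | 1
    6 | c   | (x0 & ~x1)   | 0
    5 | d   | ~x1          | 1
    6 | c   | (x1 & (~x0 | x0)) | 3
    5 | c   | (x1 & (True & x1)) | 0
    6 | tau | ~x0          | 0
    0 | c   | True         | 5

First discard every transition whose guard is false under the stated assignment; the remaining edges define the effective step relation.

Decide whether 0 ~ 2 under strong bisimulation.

Refine partition for ~:
  P[0] = {{0,1,2,3,4,5,6}}
  P[1] = {{0},{1,4},{2},{3},{5},{6}}
Fixed point at round 2; 6 class(es).
0∈{0}, 2∈{2}

Answer: NOT BISIMILAR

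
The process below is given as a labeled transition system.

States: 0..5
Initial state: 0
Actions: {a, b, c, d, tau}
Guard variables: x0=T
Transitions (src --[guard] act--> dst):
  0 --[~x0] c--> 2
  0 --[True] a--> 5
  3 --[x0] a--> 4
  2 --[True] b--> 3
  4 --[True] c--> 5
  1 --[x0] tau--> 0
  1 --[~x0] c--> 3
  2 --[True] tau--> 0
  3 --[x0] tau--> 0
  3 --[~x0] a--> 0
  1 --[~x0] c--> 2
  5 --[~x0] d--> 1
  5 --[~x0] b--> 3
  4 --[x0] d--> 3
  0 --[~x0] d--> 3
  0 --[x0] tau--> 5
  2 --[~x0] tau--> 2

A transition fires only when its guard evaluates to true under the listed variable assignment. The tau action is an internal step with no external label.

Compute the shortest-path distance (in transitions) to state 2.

Layered search for 2:
  L0 = {0}
  L1 = {5}
2 never appears.

Answer: UNREACHABLE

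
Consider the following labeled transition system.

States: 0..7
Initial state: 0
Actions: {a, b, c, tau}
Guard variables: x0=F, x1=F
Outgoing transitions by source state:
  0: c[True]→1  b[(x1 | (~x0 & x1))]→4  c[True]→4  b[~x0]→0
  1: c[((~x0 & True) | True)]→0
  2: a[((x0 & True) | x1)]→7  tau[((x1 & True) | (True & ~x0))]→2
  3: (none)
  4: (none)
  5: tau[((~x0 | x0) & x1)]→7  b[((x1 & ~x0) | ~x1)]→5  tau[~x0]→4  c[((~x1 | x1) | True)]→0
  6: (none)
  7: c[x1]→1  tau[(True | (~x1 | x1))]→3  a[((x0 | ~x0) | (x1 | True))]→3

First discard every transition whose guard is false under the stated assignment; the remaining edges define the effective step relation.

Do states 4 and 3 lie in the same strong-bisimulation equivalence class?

Refine partition for ~:
  P[0] = {{0,1,2,3,4,5,6,7}}
  P[1] = {{0},{1},{2},{3,4,6},{5},{7}}
Fixed point at round 2; 6 class(es).
4∈{3,4,6}, 3∈{3,4,6}

Answer: BISIMILAR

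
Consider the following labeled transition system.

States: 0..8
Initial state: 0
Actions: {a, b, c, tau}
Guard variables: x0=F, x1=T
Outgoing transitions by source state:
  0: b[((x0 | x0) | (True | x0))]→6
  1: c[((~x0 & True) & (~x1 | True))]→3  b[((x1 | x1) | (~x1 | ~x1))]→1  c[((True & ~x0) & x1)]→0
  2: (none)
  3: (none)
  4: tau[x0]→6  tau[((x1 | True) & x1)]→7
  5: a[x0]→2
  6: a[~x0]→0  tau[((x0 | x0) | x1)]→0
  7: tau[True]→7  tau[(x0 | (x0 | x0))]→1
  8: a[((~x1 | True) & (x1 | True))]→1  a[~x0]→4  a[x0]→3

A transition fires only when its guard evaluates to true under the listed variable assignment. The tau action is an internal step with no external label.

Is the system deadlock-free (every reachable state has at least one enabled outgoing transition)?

Answer: DEADLOCK-FREE

Trace:
R = {0,6}
  0: b→6  [1 out]
  6: a→0  tau→0  [2 out]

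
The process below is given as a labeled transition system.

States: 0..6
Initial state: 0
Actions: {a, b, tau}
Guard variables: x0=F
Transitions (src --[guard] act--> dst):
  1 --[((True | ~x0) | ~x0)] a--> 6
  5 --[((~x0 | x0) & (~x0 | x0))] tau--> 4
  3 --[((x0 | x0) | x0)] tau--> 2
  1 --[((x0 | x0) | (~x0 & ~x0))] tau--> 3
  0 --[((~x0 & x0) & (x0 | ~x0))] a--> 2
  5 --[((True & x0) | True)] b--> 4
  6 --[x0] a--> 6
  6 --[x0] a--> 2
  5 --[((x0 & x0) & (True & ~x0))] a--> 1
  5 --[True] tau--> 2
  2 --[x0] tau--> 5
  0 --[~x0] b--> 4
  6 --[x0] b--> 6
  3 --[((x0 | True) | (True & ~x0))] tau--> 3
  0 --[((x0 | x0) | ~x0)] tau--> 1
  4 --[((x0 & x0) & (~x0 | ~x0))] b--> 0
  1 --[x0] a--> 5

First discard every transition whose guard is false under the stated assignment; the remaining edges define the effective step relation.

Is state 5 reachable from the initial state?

8 transition(s) survive guard evaluation.
Layer 0: {0}
Layer 1: {1,4}  now seen {0,1,4}
Layer 2: {3,6}  now seen {0,1,3,4,6}
Reachable = {0,1,3,4,6}

Answer: UNREACHABLE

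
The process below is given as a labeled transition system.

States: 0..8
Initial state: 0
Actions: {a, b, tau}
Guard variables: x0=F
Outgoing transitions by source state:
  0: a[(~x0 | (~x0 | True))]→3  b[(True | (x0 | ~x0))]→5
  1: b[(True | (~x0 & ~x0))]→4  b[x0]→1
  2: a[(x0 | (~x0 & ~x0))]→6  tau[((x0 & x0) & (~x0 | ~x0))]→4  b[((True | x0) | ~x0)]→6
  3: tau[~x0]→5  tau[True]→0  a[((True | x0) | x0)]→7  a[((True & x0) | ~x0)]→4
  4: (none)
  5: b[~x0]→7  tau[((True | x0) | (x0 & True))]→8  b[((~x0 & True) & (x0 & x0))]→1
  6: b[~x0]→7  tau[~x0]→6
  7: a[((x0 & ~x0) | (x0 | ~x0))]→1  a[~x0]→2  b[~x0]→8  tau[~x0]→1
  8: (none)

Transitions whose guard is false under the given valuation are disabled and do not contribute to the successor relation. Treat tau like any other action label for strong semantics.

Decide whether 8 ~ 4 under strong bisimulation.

Compute ~ classes (split until stable):
  P[0] = {{0,1,2,3,4,5,6,7,8}}
  P[1] = {{0,2},{1},{3},{4,8},{5,6},{7}}
  P[2] = {{0},{1},{2},{3},{4,8},{5},{6},{7}}
stable after 3 split(s): 8 block(s)
[8]={4,8}  [4]={4,8}

Answer: BISIMILAR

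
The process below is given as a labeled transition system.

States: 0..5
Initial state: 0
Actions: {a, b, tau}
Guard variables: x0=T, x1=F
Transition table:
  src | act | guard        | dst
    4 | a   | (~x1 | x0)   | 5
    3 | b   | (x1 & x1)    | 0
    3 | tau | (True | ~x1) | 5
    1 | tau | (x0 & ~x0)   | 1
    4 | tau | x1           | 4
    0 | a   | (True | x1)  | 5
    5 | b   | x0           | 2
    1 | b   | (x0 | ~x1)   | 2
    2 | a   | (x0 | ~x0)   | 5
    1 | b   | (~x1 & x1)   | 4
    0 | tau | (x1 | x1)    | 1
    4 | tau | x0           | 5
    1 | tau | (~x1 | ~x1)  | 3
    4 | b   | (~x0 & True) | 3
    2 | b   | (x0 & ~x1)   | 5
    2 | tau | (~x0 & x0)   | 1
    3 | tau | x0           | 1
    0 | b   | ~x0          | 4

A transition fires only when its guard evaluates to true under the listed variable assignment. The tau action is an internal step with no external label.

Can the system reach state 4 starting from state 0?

Answer: UNREACHABLE

Analysis:
10 transition(s) survive guard evaluation.
L0 = {0}
L1 = {5}  cumulative {0,5}
L2 = {2}  cumulative {0,2,5}
R = {0,2,5}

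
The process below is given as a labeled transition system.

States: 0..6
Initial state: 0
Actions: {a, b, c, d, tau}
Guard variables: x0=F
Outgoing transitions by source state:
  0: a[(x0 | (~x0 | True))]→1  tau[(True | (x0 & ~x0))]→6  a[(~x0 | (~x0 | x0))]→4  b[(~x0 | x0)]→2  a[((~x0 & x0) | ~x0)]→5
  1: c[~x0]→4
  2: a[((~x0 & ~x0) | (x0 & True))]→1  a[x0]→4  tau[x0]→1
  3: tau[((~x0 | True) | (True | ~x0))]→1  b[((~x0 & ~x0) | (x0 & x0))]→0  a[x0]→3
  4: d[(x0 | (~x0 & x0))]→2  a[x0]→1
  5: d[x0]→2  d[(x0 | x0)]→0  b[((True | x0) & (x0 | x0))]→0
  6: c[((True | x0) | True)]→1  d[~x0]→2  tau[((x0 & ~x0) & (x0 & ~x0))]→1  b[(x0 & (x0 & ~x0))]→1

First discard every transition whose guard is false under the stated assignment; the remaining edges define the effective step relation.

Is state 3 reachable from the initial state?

Answer: UNREACHABLE

Working:
After dropping false guards: 11 live edges.
depth 0: {0}
depth 1: {1,2,4,5,6}  total {0,1,2,4,5,6}
R = {0,1,2,4,5,6}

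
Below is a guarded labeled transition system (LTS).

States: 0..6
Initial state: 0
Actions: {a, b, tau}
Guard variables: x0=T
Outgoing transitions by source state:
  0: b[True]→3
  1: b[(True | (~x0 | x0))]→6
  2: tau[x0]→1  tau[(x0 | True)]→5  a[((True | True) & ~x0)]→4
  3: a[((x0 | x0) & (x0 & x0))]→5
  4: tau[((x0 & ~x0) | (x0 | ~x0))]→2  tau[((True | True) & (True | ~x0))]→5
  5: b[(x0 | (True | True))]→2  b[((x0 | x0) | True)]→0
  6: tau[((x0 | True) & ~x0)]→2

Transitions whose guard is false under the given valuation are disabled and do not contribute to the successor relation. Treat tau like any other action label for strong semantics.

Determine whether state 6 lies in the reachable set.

After dropping false guards: 9 live edges.
Layer 0: {0}
Layer 1: {3}  now seen {0,3}
Layer 2: {5}  now seen {0,3,5}
Layer 3: {2}  now seen {0,2,3,5}
Layer 4: {1}  now seen {0,1,2,3,5}
Layer 5: {6}  now seen {0,1,2,3,5,6}
Reach set: {0,1,2,3,5,6}
Path to 6: b·a·b·tau·b

Answer: REACHABLE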